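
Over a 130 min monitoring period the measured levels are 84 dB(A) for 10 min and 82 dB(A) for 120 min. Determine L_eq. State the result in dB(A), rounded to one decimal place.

The energy average is taken in the linear domain: L_eq = 10·log₁₀[(Σ tᵢ·10^(Lᵢ/10))/T], T = 130 min.
Σ tᵢ·10^(Lᵢ/10) = 10·10^(84/10) + 120·10^(82/10) = 2.153e+10.
L_eq = 10·log₁₀(2.153e+10/130) = 82.19 dB(A).

82.2 dB(A)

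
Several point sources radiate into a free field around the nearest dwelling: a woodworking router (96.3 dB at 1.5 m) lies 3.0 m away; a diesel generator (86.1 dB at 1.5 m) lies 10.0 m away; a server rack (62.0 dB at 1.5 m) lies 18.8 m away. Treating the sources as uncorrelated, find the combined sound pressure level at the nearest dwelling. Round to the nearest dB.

90 dB

First find each source's level at the receiver (point-source: −20·log₁₀(r/r_ref)), then combine on an intensity basis.
woodworking router: 96.3 − 20·log₁₀(3.0/1.5) = 96.3 − 6.02 = 90.28 dB.
diesel generator: 86.1 − 20·log₁₀(10.0/1.5) = 86.1 − 16.48 = 69.62 dB.
server rack: 62.0 − 20·log₁₀(18.8/1.5) = 62.0 − 21.96 = 40.04 dB.
Σ 10^(L/10) = 1.076e+09 → L_total = 10·log₁₀(1.076e+09) = 90.32 dB.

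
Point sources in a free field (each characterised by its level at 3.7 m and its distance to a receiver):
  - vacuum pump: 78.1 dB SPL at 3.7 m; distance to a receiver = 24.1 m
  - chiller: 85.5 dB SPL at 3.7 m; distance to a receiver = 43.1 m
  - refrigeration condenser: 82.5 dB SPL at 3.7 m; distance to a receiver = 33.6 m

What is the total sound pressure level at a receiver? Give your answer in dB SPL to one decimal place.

Apply inverse-square spreading to bring every level to the receiver, then sum 10^(L/10).
vacuum pump: 78.1 − 20·log₁₀(24.1/3.7) = 78.1 − 16.28 = 61.82 dB SPL.
chiller: 85.5 − 20·log₁₀(43.1/3.7) = 85.5 − 21.33 = 64.17 dB SPL.
refrigeration condenser: 82.5 − 20·log₁₀(33.6/3.7) = 82.5 − 19.16 = 63.34 dB SPL.
Σ 10^(L/10) = 6.293e+06 → L_total = 10·log₁₀(6.293e+06) = 67.99 dB SPL.

68.0 dB SPL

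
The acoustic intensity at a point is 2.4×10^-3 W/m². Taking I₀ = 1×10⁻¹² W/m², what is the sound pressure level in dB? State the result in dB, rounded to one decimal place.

I/I₀ = 2.4×10^-3/10⁻¹² = 2.4×10^9, and L = 10·log₁₀(I/I₀).
L = 10·(0.3802 + 9) = 93.80 dB.

93.8 dB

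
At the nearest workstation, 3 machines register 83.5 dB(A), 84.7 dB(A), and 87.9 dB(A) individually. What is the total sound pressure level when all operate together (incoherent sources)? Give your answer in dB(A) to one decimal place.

Incoherent sources combine by intensity addition: L_total = 10·log₁₀(Σ 10^(L_i/10)).
Σ 10^(L/10) = 10^(83.5/10) + 10^(84.7/10) + 10^(87.9/10) = 1.136e+09.
L_total = 10·log₁₀(1.136e+09) = 90.55 dB(A).

90.6 dB(A)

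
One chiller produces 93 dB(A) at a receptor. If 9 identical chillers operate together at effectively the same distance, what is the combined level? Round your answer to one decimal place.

N identical incoherent sources raise the level by 10·log₁₀ N.
L_total = 93 + 10·log₁₀(9) = 93 + 9.542 = 102.54 dB(A).

102.5 dB(A)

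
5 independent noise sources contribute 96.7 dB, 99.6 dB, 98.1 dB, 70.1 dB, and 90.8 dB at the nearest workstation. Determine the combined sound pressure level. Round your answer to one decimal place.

For uncorrelated sources the intensities add, so convert each level to linear form, sum, and take 10·log₁₀ of the total.
Σ 10^(L/10) = 10^(96.7/10) + 10^(99.6/10) + 10^(98.1/10) + 10^(70.1/10) + 10^(90.8/10) = 2.147e+10.
L_total = 10·log₁₀(2.147e+10) = 103.32 dB.

103.3 dB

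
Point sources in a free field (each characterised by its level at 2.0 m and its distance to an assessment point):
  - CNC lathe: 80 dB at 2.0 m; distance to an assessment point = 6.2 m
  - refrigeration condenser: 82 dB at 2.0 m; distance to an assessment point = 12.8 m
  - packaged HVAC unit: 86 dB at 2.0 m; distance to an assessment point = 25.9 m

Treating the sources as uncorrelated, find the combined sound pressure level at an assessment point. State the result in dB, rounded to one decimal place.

Propagate each source to the receiver with L = L_ref − 20·log₁₀(r/r_ref), then add intensities.
CNC lathe: 80 − 20·log₁₀(6.2/2.0) = 80 − 9.83 = 70.17 dB.
refrigeration condenser: 82 − 20·log₁₀(12.8/2.0) = 82 − 16.12 = 65.88 dB.
packaged HVAC unit: 86 − 20·log₁₀(25.9/2.0) = 86 − 22.25 = 63.75 dB.
Σ 10^(L/10) = 1.665e+07 → L_total = 10·log₁₀(1.665e+07) = 72.21 dB.

72.2 dB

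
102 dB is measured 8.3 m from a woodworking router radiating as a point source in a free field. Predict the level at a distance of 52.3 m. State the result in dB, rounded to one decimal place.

86.0 dB

Point-source attenuation: ΔL = 20·log₁₀(r₂/r₁) = 20·log₁₀(52.3/8.3) = 15.988 dB.
L₂ = 102 − 20·log₁₀(52.3/8.3) = 102 − 15.988 = 86.01 dB.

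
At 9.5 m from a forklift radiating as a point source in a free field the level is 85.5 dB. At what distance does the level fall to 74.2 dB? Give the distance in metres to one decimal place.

34.9 m

The 11.3 dB drop corresponds to a distance ratio of 10^(11.3/20) for a point source.
r₂ = 9.5·10^((85.5−74.2)/20) = 9.5·10^(11.3/20) = 34.89 m.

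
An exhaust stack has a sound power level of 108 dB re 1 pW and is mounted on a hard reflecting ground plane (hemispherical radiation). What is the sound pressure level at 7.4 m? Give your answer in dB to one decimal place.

The power spreads over a hemisphere of area 2π·r², so L_p = L_w − 10·log₁₀(2π·r²).
2π·r² = 344.1 m², 10·log₁₀ of that is 25.366 dB.
L_p = 108 − 25.366 = 82.63 dB.

82.6 dB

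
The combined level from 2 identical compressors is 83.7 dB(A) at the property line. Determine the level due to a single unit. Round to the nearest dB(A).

81 dB(A)

2 equal contributions raise the level by 10·log₁₀ 2 = 3.010 dB, so each unit alone gives 83.7 − 3.010.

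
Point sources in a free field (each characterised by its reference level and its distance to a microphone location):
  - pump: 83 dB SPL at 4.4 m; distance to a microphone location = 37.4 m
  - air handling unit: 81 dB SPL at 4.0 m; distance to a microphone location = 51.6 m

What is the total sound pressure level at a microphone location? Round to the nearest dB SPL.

65 dB SPL

First find each source's level at the receiver (point-source: −20·log₁₀(r/r_ref)), then combine on an intensity basis.
pump: 83 − 20·log₁₀(37.4/4.4) = 83 − 18.59 = 64.41 dB SPL.
air handling unit: 81 − 20·log₁₀(51.6/4.0) = 81 − 22.21 = 58.79 dB SPL.
Σ 10^(L/10) = 3.518e+06 → L_total = 10·log₁₀(3.518e+06) = 65.46 dB SPL.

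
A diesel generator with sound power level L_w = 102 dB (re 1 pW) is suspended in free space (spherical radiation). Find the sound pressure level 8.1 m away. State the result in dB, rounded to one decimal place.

72.8 dB

Free-field spherical radiation: L_p = L_w − 10·log₁₀(4π·r²), r = 8.1 m.
4π·r² = 824.5 m², 10·log₁₀ of that is 29.162 dB.
L_p = 102 − 29.162 = 72.84 dB.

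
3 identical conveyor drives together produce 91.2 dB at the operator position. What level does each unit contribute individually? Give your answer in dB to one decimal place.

Dividing the total intensity by 3 lowers the level by 10·log₁₀ 3 = 4.771 dB: L₁ = 91.2 − 4.771.

86.4 dB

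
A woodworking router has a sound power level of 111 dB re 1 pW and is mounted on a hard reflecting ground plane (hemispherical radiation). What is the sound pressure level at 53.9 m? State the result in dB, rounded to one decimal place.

68.4 dB

Free-field hemispherical radiation: L_p = L_w − 10·log₁₀(2π·r²), r = 53.9 m.
2π·r² = 1.825e+04 m², 10·log₁₀ of that is 42.614 dB.
L_p = 111 − 42.614 = 68.39 dB.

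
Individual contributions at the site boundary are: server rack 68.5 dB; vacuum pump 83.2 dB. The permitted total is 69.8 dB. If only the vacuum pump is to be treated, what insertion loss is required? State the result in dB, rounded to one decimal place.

19.3 dB

Everything except the vacuum pump sums to 10^(68.5/10) = 7.079e+06 in linear terms, 68.50 dB.
The limit corresponds to 10^(69.8/10) = 9.550e+06; subtracting the fixed part leaves 2.470e+06 for the vacuum pump, i.e. 63.93 dB.
So the vacuum pump must be reduced from 83.2 to 63.93 dB: IL = 19.27 dB.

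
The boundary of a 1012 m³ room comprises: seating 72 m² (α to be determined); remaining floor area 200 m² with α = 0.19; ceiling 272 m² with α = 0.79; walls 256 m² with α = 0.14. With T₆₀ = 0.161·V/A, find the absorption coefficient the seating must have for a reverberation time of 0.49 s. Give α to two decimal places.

Required total absorption A = 0.161·1012/0.49 = 332.51 m².
Absorption from the other surfaces = 200·0.19 + 272·0.79 + 256·0.14 = 288.72 m², so the seating must supply 43.79 m² over 72 m².
α = 43.79/72 = 0.608.

0.61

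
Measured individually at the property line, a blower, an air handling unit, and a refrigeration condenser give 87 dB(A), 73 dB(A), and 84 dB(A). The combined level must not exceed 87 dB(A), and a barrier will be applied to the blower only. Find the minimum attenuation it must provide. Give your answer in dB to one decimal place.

3.4 dB

The untreated sources together contribute 10^(73/10) + 10^(84/10) = 2.711e+08, i.e. 84.33 dB(A).
To meet 87 dB(A) overall, the treated blower may contribute at most 10^(87/10) − 2.711e+08 = 2.300e+08, i.e. 83.62 dB(A).
So the blower must be reduced from 87 to 83.62 dB(A): IL = 3.38 dB.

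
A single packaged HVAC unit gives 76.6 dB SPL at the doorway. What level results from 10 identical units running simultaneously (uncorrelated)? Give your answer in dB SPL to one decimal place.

N identical incoherent sources raise the level by 10·log₁₀ N.
L_total = 76.6 + 10·log₁₀(10) = 76.6 + 10.000 = 86.60 dB SPL.

86.6 dB SPL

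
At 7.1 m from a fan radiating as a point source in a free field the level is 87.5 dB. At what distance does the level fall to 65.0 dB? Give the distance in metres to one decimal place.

For a point source L₁ − L₂ = 20·log₁₀(r₂/r₁), so r₂ = r₁·10^((L₁−L₂)/20).
r₂ = 7.1·10^((87.5−65.0)/20) = 7.1·10^(22.5/20) = 94.68 m.

94.7 m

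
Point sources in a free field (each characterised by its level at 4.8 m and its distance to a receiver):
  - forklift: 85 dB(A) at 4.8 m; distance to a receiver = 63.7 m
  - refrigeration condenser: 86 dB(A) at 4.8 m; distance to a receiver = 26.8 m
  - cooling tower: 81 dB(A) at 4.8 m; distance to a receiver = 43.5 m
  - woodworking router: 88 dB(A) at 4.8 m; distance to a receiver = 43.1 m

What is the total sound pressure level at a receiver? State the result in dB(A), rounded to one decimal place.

73.8 dB(A)

First find each source's level at the receiver (point-source: −20·log₁₀(r/r_ref)), then combine on an intensity basis.
forklift: 85 − 20·log₁₀(63.7/4.8) = 85 − 22.46 = 62.54 dB(A).
refrigeration condenser: 86 − 20·log₁₀(26.8/4.8) = 86 − 14.94 = 71.06 dB(A).
cooling tower: 81 − 20·log₁₀(43.5/4.8) = 81 − 19.14 = 61.86 dB(A).
woodworking router: 88 − 20·log₁₀(43.1/4.8) = 88 − 19.06 = 68.94 dB(A).
Σ 10^(L/10) = 2.392e+07 → L_total = 10·log₁₀(2.392e+07) = 73.79 dB(A).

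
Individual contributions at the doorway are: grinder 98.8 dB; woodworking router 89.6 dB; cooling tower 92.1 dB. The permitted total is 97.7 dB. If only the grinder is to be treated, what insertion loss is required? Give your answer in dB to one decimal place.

Fixed contribution from the other sources: Σ 10^(L/10) = 10^(89.6/10) + 10^(92.1/10) = 2.534e+09 (94.04 dB).
To meet 97.7 dB overall, the treated grinder may contribute at most 10^(97.7/10) − 2.534e+09 = 3.355e+09, i.e. 95.26 dB.
So the grinder must be reduced from 98.8 to 95.26 dB: IL = 3.54 dB.

3.5 dB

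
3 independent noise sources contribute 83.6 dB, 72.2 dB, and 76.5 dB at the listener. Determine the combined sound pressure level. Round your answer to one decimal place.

84.6 dB

For uncorrelated sources the intensities add, so convert each level to linear form, sum, and take 10·log₁₀ of the total.
Σ 10^(L/10) = 10^(83.6/10) + 10^(72.2/10) + 10^(76.5/10) = 2.904e+08.
L_total = 10·log₁₀(2.904e+08) = 84.63 dB.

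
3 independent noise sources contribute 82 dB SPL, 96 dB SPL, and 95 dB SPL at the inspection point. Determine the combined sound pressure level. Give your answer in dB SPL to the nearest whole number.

99 dB SPL

For uncorrelated sources the intensities add, so convert each level to linear form, sum, and take 10·log₁₀ of the total.
Σ 10^(L/10) = 10^(82/10) + 10^(96/10) + 10^(95/10) = 7.302e+09.
L_total = 10·log₁₀(7.302e+09) = 98.63 dB SPL.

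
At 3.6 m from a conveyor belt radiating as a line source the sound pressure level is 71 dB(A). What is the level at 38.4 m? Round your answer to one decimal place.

60.7 dB(A)

Cylindrical spreading from a line source gives a 10·log₁₀(r₂/r₁) drop.
L₂ = 71 − 10·log₁₀(38.4/3.6) = 71 − 10.280 = 60.72 dB(A).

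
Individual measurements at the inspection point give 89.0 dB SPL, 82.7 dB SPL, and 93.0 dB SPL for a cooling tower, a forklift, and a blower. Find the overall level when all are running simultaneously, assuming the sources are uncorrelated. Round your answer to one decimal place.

94.7 dB SPL

For uncorrelated sources the intensities add, so convert each level to linear form, sum, and take 10·log₁₀ of the total.
Σ 10^(L/10) = 10^(89.0/10) + 10^(82.7/10) + 10^(93.0/10) = 2.976e+09.
L_total = 10·log₁₀(2.976e+09) = 94.74 dB SPL.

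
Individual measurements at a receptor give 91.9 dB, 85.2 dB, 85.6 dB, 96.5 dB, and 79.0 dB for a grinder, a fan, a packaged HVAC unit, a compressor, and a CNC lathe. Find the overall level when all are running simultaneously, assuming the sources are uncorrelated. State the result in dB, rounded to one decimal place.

Incoherent sources combine by intensity addition: L_total = 10·log₁₀(Σ 10^(L_i/10)).
Σ 10^(L/10) = 10^(91.9/10) + 10^(85.2/10) + 10^(85.6/10) + 10^(96.5/10) + 10^(79.0/10) = 6.789e+09.
L_total = 10·log₁₀(6.789e+09) = 98.32 dB.

98.3 dB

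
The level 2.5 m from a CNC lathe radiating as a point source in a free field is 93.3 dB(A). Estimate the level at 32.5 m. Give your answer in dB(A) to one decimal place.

For a point source, L₂ = L₁ − 20·log₁₀(r₂/r₁).
L₂ = 93.3 − 20·log₁₀(32.5/2.5) = 93.3 − 22.279 = 71.02 dB(A).

71.0 dB(A)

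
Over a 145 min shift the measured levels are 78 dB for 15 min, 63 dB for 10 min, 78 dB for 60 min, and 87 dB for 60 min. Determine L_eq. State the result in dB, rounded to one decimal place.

L_eq = 10·log₁₀[(1/T)·Σ tᵢ·10^(Lᵢ/10)] with T = 145 min.
Σ tᵢ·10^(Lᵢ/10) = 15·10^(78/10) + 10·10^(63/10) + 60·10^(78/10) + 60·10^(87/10) = 3.482e+10.
L_eq = 10·log₁₀(3.482e+10/145) = 83.81 dB.

83.8 dB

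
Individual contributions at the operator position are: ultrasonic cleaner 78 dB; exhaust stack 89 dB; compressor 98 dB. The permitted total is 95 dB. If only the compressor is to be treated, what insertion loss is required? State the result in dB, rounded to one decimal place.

4.4 dB

The untreated sources together contribute 10^(78/10) + 10^(89/10) = 8.574e+08, i.e. 89.33 dB.
The limit corresponds to 10^(95/10) = 3.162e+09; subtracting the fixed part leaves 2.305e+09 for the compressor, i.e. 93.63 dB.
So the compressor must be reduced from 98 to 93.63 dB: IL = 4.37 dB.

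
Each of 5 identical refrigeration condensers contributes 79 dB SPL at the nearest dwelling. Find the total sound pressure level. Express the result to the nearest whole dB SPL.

86 dB SPL

N identical incoherent sources raise the level by 10·log₁₀ N.
L_total = 79 + 10·log₁₀(5) = 79 + 6.990 = 85.99 dB SPL.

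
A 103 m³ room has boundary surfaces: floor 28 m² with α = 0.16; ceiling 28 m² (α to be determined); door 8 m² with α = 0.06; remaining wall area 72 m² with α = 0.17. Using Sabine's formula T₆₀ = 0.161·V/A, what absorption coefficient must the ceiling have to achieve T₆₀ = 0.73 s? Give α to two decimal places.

0.20

A = 0.161·V/T₆₀ = 0.161·103/0.73 = 22.72 m² sabins.
Absorption from the other surfaces = 28·0.16 + 8·0.06 + 72·0.17 = 17.20 m², so the ceiling must supply 5.52 m² over 28 m².
α = 5.52/28 = 0.197.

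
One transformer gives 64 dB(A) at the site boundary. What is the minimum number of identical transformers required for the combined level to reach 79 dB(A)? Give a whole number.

32

Need L₁ + 10·log₁₀ N ≥ 79, i.e. log₁₀ N ≥ 1.50.
N ≥ 10^(15.0/10) = 31.623, so N = 32.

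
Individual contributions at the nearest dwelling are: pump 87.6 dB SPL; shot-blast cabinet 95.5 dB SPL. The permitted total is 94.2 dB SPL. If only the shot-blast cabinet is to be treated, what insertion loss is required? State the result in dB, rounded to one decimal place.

The untreated sources together contribute 10^(87.6/10) = 5.754e+08, i.e. 87.60 dB SPL.
To meet 94.2 dB SPL overall, the treated shot-blast cabinet may contribute at most 10^(94.2/10) − 5.754e+08 = 2.055e+09, i.e. 93.13 dB SPL.
So the shot-blast cabinet must be reduced from 95.5 to 93.13 dB SPL: IL = 2.37 dB.

2.4 dB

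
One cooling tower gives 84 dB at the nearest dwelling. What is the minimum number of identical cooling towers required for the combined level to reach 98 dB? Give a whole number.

26

Need L₁ + 10·log₁₀ N ≥ 98, i.e. log₁₀ N ≥ 1.40.
N ≥ 10^(14.0/10) = 25.119, so N = 26.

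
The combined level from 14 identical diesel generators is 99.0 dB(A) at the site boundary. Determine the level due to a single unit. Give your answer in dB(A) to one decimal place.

87.5 dB(A)

14 equal contributions raise the level by 10·log₁₀ 14 = 11.461 dB, so each unit alone gives 99.0 − 11.461.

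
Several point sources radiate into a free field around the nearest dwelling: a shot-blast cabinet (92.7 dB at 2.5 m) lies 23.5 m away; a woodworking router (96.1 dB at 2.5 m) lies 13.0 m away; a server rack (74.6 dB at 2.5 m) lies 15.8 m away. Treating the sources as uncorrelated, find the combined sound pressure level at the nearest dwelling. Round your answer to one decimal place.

82.4 dB

Apply inverse-square spreading to bring every level to the receiver, then sum 10^(L/10).
shot-blast cabinet: 92.7 − 20·log₁₀(23.5/2.5) = 92.7 − 19.46 = 73.24 dB.
woodworking router: 96.1 − 20·log₁₀(13.0/2.5) = 96.1 − 14.32 = 81.78 dB.
server rack: 74.6 − 20·log₁₀(15.8/2.5) = 74.6 − 16.01 = 58.59 dB.
Σ 10^(L/10) = 1.725e+08 → L_total = 10·log₁₀(1.725e+08) = 82.37 dB.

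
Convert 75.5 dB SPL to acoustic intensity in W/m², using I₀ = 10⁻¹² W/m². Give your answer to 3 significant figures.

L = 10·log₁₀(I/I₀) ⇒ I = I₀·10^(L/10) = 10⁻¹² × 10^7.55.

3.55e-05 W/m²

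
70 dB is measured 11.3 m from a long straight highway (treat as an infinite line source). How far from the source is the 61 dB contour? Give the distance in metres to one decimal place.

89.8 m

For a line source L₁ − L₂ = 10·log₁₀(r₂/r₁), so r₂ = r₁·10^((L₁−L₂)/10).
r₂ = 11.3·10^((70−61)/10) = 11.3·10^(9.0/10) = 89.76 m.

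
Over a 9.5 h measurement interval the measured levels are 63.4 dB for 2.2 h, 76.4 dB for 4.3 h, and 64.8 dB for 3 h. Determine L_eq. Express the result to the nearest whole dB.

Weight each interval's intensity by its duration and average over T = 9.5 h:
Σ tᵢ·10^(Lᵢ/10) = 2.2·10^(63.4/10) + 4.3·10^(76.4/10) + 3·10^(64.8/10) = 2.016e+08.
L_eq = 10·log₁₀(2.016e+08/9.5) = 73.27 dB.

73 dB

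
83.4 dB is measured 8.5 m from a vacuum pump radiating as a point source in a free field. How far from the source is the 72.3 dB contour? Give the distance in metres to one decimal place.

Point-source spreading drops the level by 20·log₁₀(r₂/r₁); inverting, r₂/r₁ = 10^(ΔL/20).
r₂ = 8.5·10^((83.4−72.3)/20) = 8.5·10^(11.1/20) = 30.51 m.

30.5 m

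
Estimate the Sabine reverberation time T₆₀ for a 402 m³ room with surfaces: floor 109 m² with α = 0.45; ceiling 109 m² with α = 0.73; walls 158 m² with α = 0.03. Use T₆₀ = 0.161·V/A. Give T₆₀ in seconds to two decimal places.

0.49 s

Total absorption A = 109·0.45 + 109·0.73 + 158·0.03 = 133.36 m² sabins.
T₆₀ = 0.161 × 402 / 133.36 = 0.485 s.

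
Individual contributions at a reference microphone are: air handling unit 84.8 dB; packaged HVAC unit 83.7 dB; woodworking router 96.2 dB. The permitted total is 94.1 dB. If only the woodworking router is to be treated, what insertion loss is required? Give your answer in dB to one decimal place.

3.1 dB

The untreated sources together contribute 10^(84.8/10) + 10^(83.7/10) = 5.364e+08, i.e. 87.30 dB.
To meet 94.1 dB overall, the treated woodworking router may contribute at most 10^(94.1/10) − 5.364e+08 = 2.034e+09, i.e. 93.08 dB.
Required insertion loss = 96.2 − 93.08 = 3.12 dB.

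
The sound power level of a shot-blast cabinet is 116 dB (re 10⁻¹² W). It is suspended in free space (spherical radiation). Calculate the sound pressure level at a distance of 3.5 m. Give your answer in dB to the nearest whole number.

94 dB

The power spreads over a sphere of area 4π·r², so L_p = L_w − 10·log₁₀(4π·r²).
4π·r² = 153.9 m², 10·log₁₀ of that is 21.873 dB.
L_p = 116 − 21.873 = 94.13 dB.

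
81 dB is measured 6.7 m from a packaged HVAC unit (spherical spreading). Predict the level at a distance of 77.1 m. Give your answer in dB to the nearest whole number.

60 dB

For a point source, L₂ = L₁ − 20·log₁₀(r₂/r₁).
L₂ = 81 − 20·log₁₀(77.1/6.7) = 81 − 21.220 = 59.78 dB.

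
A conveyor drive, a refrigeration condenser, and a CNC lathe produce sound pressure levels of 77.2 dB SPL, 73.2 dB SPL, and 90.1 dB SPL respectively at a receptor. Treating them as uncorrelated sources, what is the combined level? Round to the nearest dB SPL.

90 dB SPL

Incoherent sources combine by intensity addition: L_total = 10·log₁₀(Σ 10^(L_i/10)).
Σ 10^(L/10) = 10^(77.2/10) + 10^(73.2/10) + 10^(90.1/10) = 1.097e+09.
L_total = 10·log₁₀(1.097e+09) = 90.40 dB SPL.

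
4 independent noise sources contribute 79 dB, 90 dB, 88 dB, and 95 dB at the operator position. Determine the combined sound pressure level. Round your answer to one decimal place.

96.9 dB

For uncorrelated sources the intensities add, so convert each level to linear form, sum, and take 10·log₁₀ of the total.
Σ 10^(L/10) = 10^(79/10) + 10^(90/10) + 10^(88/10) + 10^(95/10) = 4.873e+09.
L_total = 10·log₁₀(4.873e+09) = 96.88 dB.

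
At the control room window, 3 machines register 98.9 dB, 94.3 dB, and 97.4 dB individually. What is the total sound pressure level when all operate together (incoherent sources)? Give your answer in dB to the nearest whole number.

102 dB

Incoherent sources combine by intensity addition: L_total = 10·log₁₀(Σ 10^(L_i/10)).
Σ 10^(L/10) = 10^(98.9/10) + 10^(94.3/10) + 10^(97.4/10) = 1.595e+10.
L_total = 10·log₁₀(1.595e+10) = 102.03 dB.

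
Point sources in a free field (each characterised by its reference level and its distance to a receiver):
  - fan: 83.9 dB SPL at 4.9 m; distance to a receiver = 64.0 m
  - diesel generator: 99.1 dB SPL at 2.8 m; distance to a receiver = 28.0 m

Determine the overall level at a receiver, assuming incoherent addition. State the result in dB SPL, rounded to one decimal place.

Propagate each source to the receiver with L = L_ref − 20·log₁₀(r/r_ref), then add intensities.
fan: 83.9 − 20·log₁₀(64.0/4.9) = 83.9 − 22.32 = 61.58 dB SPL.
diesel generator: 99.1 − 20·log₁₀(28.0/2.8) = 99.1 − 20.00 = 79.10 dB SPL.
Σ 10^(L/10) = 8.272e+07 → L_total = 10·log₁₀(8.272e+07) = 79.18 dB SPL.

79.2 dB SPL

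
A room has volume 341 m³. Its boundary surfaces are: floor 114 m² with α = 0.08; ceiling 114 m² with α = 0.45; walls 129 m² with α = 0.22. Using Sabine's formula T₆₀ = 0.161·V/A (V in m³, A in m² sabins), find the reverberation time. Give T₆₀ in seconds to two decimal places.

0.62 s

A = Σ Sᵢαᵢ = 114·0.08 + 114·0.45 + 129·0.22 = 88.80 m².
T₆₀ = 0.161 × 341 / 88.80 = 0.618 s.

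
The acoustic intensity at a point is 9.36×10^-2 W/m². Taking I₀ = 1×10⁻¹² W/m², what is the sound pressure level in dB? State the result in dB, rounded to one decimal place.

Dividing by I₀ shifts the exponent by 12: I/I₀ = 9.36×10^10.
L = 10·(0.9713 + 10) = 109.71 dB.

109.7 dB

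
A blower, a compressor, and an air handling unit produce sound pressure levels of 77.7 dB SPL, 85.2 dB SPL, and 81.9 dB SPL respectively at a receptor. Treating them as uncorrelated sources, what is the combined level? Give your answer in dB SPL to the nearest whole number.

Incoherent sources combine by intensity addition: L_total = 10·log₁₀(Σ 10^(L_i/10)).
Σ 10^(L/10) = 10^(77.7/10) + 10^(85.2/10) + 10^(81.9/10) = 5.449e+08.
L_total = 10·log₁₀(5.449e+08) = 87.36 dB SPL.

87 dB SPL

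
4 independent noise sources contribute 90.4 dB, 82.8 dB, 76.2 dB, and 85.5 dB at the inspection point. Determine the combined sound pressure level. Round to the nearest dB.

92 dB

For uncorrelated sources the intensities add, so convert each level to linear form, sum, and take 10·log₁₀ of the total.
Σ 10^(L/10) = 10^(90.4/10) + 10^(82.8/10) + 10^(76.2/10) + 10^(85.5/10) = 1.684e+09.
L_total = 10·log₁₀(1.684e+09) = 92.26 dB.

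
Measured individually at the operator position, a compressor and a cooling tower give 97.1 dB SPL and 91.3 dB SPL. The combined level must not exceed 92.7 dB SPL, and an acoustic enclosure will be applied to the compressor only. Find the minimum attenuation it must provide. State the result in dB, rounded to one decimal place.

10.0 dB

The untreated sources together contribute 10^(91.3/10) = 1.349e+09, i.e. 91.30 dB SPL.
To meet 92.7 dB SPL overall, the treated compressor may contribute at most 10^(92.7/10) − 1.349e+09 = 5.131e+08, i.e. 87.10 dB SPL.
So the compressor must be reduced from 97.1 to 87.10 dB SPL: IL = 10.00 dB.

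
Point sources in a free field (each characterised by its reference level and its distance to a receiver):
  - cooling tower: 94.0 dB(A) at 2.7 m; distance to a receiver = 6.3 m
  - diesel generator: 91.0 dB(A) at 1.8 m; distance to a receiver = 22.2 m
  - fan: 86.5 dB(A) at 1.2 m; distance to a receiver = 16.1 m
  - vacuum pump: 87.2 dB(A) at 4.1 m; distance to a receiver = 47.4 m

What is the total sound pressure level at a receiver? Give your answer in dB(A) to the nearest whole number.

87 dB(A)

Propagate each source to the receiver with L = L_ref − 20·log₁₀(r/r_ref), then add intensities.
cooling tower: 94.0 − 20·log₁₀(6.3/2.7) = 94.0 − 7.36 = 86.64 dB(A).
diesel generator: 91.0 − 20·log₁₀(22.2/1.8) = 91.0 − 21.82 = 69.18 dB(A).
fan: 86.5 − 20·log₁₀(16.1/1.2) = 86.5 − 22.55 = 63.95 dB(A).
vacuum pump: 87.2 − 20·log₁₀(47.4/4.1) = 87.2 − 21.26 = 65.94 dB(A).
Σ 10^(L/10) = 4.761e+08 → L_total = 10·log₁₀(4.761e+08) = 86.78 dB(A).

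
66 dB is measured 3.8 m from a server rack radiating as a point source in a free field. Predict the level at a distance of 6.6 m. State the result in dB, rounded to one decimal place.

Point-source attenuation: ΔL = 20·log₁₀(r₂/r₁) = 20·log₁₀(6.6/3.8) = 4.795 dB.
L₂ = 66 − 20·log₁₀(6.6/3.8) = 66 − 4.795 = 61.20 dB.

61.2 dB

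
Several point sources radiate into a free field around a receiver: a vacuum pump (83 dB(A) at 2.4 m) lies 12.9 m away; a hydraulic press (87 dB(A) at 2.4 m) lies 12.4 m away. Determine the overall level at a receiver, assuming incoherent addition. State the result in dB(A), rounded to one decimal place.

Apply inverse-square spreading to bring every level to the receiver, then sum 10^(L/10).
vacuum pump: 83 − 20·log₁₀(12.9/2.4) = 83 − 14.61 = 68.39 dB(A).
hydraulic press: 87 − 20·log₁₀(12.4/2.4) = 87 − 14.26 = 72.74 dB(A).
Σ 10^(L/10) = 2.568e+07 → L_total = 10·log₁₀(2.568e+07) = 74.10 dB(A).

74.1 dB(A)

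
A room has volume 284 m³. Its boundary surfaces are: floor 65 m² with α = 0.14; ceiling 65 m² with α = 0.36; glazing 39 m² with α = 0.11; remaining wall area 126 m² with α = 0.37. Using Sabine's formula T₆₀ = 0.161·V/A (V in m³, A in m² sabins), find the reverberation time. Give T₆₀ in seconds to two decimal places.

A = Σ Sᵢαᵢ = 65·0.14 + 65·0.36 + 39·0.11 + 126·0.37 = 83.41 m².
T₆₀ = 0.161 × 284 / 83.41 = 0.548 s.

0.55 s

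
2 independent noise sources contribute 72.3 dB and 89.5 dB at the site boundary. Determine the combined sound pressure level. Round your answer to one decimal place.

Incoherent sources combine by intensity addition: L_total = 10·log₁₀(Σ 10^(L_i/10)).
Σ 10^(L/10) = 10^(72.3/10) + 10^(89.5/10) = 9.082e+08.
L_total = 10·log₁₀(9.082e+08) = 89.58 dB.

89.6 dB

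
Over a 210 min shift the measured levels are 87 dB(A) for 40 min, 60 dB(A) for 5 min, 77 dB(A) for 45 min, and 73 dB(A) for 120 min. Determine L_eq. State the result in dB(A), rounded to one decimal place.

L_eq = 10·log₁₀[(1/T)·Σ tᵢ·10^(Lᵢ/10)] with T = 210 min.
Σ tᵢ·10^(Lᵢ/10) = 40·10^(87/10) + 5·10^(60/10) + 45·10^(77/10) + 120·10^(73/10) = 2.470e+10.
L_eq = 10·log₁₀(2.470e+10/210) = 80.71 dB(A).

80.7 dB(A)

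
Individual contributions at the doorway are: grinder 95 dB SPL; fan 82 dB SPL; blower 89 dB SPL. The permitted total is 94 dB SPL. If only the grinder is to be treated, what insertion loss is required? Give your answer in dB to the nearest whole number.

Fixed contribution from the other sources: Σ 10^(L/10) = 10^(82/10) + 10^(89/10) = 9.528e+08 (89.79 dB SPL).
To meet 94 dB SPL overall, the treated grinder may contribute at most 10^(94/10) − 9.528e+08 = 1.559e+09, i.e. 91.93 dB SPL.
Required insertion loss = 95 − 91.93 = 3.07 dB.

3 dB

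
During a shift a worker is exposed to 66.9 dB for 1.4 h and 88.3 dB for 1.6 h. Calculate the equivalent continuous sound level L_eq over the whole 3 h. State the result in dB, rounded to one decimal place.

The energy average is taken in the linear domain: L_eq = 10·log₁₀[(Σ tᵢ·10^(Lᵢ/10))/T], T = 3 h.
Σ tᵢ·10^(Lᵢ/10) = 1.4·10^(66.9/10) + 1.6·10^(88.3/10) = 1.089e+09.
L_eq = 10·log₁₀(1.089e+09/3) = 85.60 dB.

85.6 dB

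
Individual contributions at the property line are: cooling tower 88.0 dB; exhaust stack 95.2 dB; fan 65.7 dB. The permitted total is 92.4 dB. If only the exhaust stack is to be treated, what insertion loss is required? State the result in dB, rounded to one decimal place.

4.8 dB

Fixed contribution from the other sources: Σ 10^(L/10) = 10^(88.0/10) + 10^(65.7/10) = 6.347e+08 (88.03 dB).
To meet 92.4 dB overall, the treated exhaust stack may contribute at most 10^(92.4/10) − 6.347e+08 = 1.103e+09, i.e. 90.43 dB.
So the exhaust stack must be reduced from 95.2 to 90.43 dB: IL = 4.77 dB.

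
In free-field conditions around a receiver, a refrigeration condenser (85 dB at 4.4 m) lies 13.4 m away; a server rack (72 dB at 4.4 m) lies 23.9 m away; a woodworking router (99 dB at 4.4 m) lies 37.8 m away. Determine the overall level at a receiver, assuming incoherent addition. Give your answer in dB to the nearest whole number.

82 dB

Propagate each source to the receiver with L = L_ref − 20·log₁₀(r/r_ref), then add intensities.
refrigeration condenser: 85 − 20·log₁₀(13.4/4.4) = 85 − 9.67 = 75.33 dB.
server rack: 72 − 20·log₁₀(23.9/4.4) = 72 − 14.70 = 57.30 dB.
woodworking router: 99 − 20·log₁₀(37.8/4.4) = 99 − 18.68 = 80.32 dB.
Σ 10^(L/10) = 1.423e+08 → L_total = 10·log₁₀(1.423e+08) = 81.53 dB.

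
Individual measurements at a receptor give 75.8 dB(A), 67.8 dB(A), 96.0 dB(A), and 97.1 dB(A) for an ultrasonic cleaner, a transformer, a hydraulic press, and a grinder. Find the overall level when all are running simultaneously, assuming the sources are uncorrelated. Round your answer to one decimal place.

For uncorrelated sources the intensities add, so convert each level to linear form, sum, and take 10·log₁₀ of the total.
Σ 10^(L/10) = 10^(75.8/10) + 10^(67.8/10) + 10^(96.0/10) + 10^(97.1/10) = 9.154e+09.
L_total = 10·log₁₀(9.154e+09) = 99.62 dB(A).

99.6 dB(A)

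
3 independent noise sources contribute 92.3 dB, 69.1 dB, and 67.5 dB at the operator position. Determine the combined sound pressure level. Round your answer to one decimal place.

92.3 dB

Incoherent sources combine by intensity addition: L_total = 10·log₁₀(Σ 10^(L_i/10)).
Σ 10^(L/10) = 10^(92.3/10) + 10^(69.1/10) + 10^(67.5/10) = 1.712e+09.
L_total = 10·log₁₀(1.712e+09) = 92.34 dB.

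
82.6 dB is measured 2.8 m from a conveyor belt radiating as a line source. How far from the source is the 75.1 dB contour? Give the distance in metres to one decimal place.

15.7 m

The 7.5 dB drop corresponds to a distance ratio of 10^(7.5/10) for a line source.
r₂ = 2.8·10^((82.6−75.1)/10) = 2.8·10^(7.5/10) = 15.75 m.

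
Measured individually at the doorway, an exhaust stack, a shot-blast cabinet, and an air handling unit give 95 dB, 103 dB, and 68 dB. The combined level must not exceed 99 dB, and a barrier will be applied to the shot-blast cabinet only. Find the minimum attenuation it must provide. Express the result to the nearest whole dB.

The untreated sources together contribute 10^(95/10) + 10^(68/10) = 3.169e+09, i.e. 95.01 dB.
To meet 99 dB overall, the treated shot-blast cabinet may contribute at most 10^(99/10) − 3.169e+09 = 4.775e+09, i.e. 96.79 dB.
So the shot-blast cabinet must be reduced from 103 to 96.79 dB: IL = 6.21 dB.

6 dB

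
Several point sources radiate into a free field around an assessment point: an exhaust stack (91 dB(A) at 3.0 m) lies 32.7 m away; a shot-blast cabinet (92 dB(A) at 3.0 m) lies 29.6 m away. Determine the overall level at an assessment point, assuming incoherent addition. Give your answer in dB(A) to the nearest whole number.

74 dB(A)

Apply inverse-square spreading to bring every level to the receiver, then sum 10^(L/10).
exhaust stack: 91 − 20·log₁₀(32.7/3.0) = 91 − 20.75 = 70.25 dB(A).
shot-blast cabinet: 92 − 20·log₁₀(29.6/3.0) = 92 − 19.88 = 72.12 dB(A).
Σ 10^(L/10) = 2.688e+07 → L_total = 10·log₁₀(2.688e+07) = 74.29 dB(A).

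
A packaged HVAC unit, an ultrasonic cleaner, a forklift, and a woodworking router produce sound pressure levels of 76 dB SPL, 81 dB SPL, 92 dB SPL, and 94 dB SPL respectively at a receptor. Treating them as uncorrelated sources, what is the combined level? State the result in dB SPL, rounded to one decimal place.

96.3 dB SPL

Incoherent sources combine by intensity addition: L_total = 10·log₁₀(Σ 10^(L_i/10)).
Σ 10^(L/10) = 10^(76/10) + 10^(81/10) + 10^(92/10) + 10^(94/10) = 4.262e+09.
L_total = 10·log₁₀(4.262e+09) = 96.30 dB SPL.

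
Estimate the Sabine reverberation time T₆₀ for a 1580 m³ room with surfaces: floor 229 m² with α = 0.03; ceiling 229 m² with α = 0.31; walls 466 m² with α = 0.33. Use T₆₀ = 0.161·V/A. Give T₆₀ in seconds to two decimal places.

1.10 s

Summing Sᵢαᵢ: 229·0.03 + 229·0.31 + 466·0.33 = 231.64 m².
T₆₀ = 0.161 × 1580 / 231.64 = 1.098 s.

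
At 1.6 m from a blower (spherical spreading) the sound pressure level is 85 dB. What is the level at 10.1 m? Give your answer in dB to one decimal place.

69.0 dB

For a point source, L₂ = L₁ − 20·log₁₀(r₂/r₁).
L₂ = 85 − 20·log₁₀(10.1/1.6) = 85 − 16.004 = 69.00 dB.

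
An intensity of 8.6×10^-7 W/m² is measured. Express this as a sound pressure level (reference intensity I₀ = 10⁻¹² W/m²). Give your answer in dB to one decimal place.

59.3 dB

I/I₀ = 8.6×10^-7/10⁻¹² = 8.6×10^5, and L = 10·log₁₀(I/I₀).
L = 10·(0.9345 + 5) = 59.34 dB.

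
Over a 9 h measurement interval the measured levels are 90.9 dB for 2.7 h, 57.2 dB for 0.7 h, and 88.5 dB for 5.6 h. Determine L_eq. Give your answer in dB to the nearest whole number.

89 dB

L_eq = 10·log₁₀[(1/T)·Σ tᵢ·10^(Lᵢ/10)] with T = 9 h.
Σ tᵢ·10^(Lᵢ/10) = 2.7·10^(90.9/10) + 0.7·10^(57.2/10) + 5.6·10^(88.5/10) = 7.287e+09.
L_eq = 10·log₁₀(7.287e+09/9) = 89.08 dB.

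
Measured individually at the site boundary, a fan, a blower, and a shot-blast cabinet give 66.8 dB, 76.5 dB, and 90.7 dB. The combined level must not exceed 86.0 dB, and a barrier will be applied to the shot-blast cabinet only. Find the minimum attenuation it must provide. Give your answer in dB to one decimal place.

5.3 dB

The untreated sources together contribute 10^(66.8/10) + 10^(76.5/10) = 4.945e+07, i.e. 76.94 dB.
The limit corresponds to 10^(86.0/10) = 3.981e+08; subtracting the fixed part leaves 3.487e+08 for the shot-blast cabinet, i.e. 85.42 dB.
Required insertion loss = 90.7 − 85.42 = 5.28 dB.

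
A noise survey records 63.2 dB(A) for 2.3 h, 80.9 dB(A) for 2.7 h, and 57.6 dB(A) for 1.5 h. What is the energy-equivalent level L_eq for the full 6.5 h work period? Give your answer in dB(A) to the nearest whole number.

77 dB(A)

The energy average is taken in the linear domain: L_eq = 10·log₁₀[(Σ tᵢ·10^(Lᵢ/10))/T], T = 6.5 h.
Σ tᵢ·10^(Lᵢ/10) = 2.3·10^(63.2/10) + 2.7·10^(80.9/10) + 1.5·10^(57.6/10) = 3.378e+08.
L_eq = 10·log₁₀(3.378e+08/6.5) = 77.16 dB(A).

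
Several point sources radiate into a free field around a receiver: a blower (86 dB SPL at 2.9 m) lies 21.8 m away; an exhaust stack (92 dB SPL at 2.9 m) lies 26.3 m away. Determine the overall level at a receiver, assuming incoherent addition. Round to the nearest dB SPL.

Propagate each source to the receiver with L = L_ref − 20·log₁₀(r/r_ref), then add intensities.
blower: 86 − 20·log₁₀(21.8/2.9) = 86 − 17.52 = 68.48 dB SPL.
exhaust stack: 92 − 20·log₁₀(26.3/2.9) = 92 − 19.15 = 72.85 dB SPL.
Σ 10^(L/10) = 2.632e+07 → L_total = 10·log₁₀(2.632e+07) = 74.20 dB SPL.

74 dB SPL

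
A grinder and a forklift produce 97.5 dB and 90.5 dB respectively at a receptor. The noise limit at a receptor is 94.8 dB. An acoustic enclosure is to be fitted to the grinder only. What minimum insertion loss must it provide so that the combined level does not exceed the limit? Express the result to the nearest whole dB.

5 dB

Fixed contribution from the other source: Σ 10^(L/10) = 10^(90.5/10) = 1.122e+09 (90.50 dB).
The limit corresponds to 10^(94.8/10) = 3.020e+09; subtracting the fixed part leaves 1.898e+09 for the grinder, i.e. 92.78 dB.
So the grinder must be reduced from 97.5 to 92.78 dB: IL = 4.72 dB.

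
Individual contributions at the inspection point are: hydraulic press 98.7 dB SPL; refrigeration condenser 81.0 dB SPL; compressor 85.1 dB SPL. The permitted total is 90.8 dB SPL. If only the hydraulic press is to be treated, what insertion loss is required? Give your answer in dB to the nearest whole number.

10 dB

The untreated sources together contribute 10^(81.0/10) + 10^(85.1/10) = 4.495e+08, i.e. 86.53 dB SPL.
The limit corresponds to 10^(90.8/10) = 1.202e+09; subtracting the fixed part leaves 7.528e+08 for the hydraulic press, i.e. 88.77 dB SPL.
Required insertion loss = 98.7 − 88.77 = 9.93 dB.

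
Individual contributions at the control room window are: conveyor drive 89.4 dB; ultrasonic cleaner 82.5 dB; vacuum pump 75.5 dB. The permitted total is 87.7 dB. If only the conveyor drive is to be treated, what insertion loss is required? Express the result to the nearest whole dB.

Everything except the conveyor drive sums to 10^(82.5/10) + 10^(75.5/10) = 2.133e+08 in linear terms, 83.29 dB.
To meet 87.7 dB overall, the treated conveyor drive may contribute at most 10^(87.7/10) − 2.133e+08 = 3.755e+08, i.e. 85.75 dB.
Required insertion loss = 89.4 − 85.75 = 3.65 dB.

4 dB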